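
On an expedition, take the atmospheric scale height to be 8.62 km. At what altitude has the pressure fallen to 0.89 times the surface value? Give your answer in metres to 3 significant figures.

Set P/P₀ = exp(−z/H) = 0.89, so z = −H ln(0.89).
−ln(0.89) = 0.11653; z = 8620.0 × 0.11653 = 1004.5 m.

z ≈ 1000 m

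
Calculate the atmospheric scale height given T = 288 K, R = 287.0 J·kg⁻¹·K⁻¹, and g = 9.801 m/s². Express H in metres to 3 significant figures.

The scale height of an isothermal atmosphere is H = RT/g.
H = 287.0 × 288 / 9.801 = 82656/9.801 = 8433.4 m.

H ≈ 8430 m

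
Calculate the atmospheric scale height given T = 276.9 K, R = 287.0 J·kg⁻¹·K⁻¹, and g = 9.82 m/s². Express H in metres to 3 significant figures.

H ≈ 8090 m

The scale height of an isothermal atmosphere is H = RT/g.
H = 287.0 × 276.9 / 9.82 = 79470/9.82 = 8092.7 m.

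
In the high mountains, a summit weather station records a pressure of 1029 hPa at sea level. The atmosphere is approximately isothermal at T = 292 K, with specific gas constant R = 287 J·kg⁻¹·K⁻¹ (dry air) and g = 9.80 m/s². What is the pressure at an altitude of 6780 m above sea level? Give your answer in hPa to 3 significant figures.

P ≈ 466 hPa

Scale height: H = RT/g = 287 × 292 / 9.80 = 8551.4 m.
Barometric formula: P = P₀ exp(−z/H).
z/H = 6780.0/8551.4 = 0.79285; exp(−0.79285) = 0.45255.
P = 1029 × 0.45255 = 465.67 hPa.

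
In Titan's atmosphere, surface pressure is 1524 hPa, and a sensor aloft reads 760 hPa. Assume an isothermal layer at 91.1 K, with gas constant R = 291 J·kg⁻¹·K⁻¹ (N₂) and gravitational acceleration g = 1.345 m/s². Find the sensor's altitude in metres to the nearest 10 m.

z ≈ 13710 m

Scale height: H = RT/g = 291 × 91.1 / 1.345 = 19710 m.
Invert the barometric formula: z = H ln(P₀/P).
P₀/P = 1524/760 = 2.0053; ln(2.0053) = 0.69579.
z = 19710 × 0.69579 = 13714 m.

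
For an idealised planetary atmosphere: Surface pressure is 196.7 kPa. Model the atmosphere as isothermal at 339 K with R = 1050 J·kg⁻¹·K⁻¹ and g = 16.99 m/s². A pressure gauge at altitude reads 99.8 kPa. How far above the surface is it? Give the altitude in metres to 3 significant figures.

Scale height: H = RT/g = 1050 × 339 / 16.99 = 20951 m.
Invert the barometric formula: z = H ln(P₀/P).
P₀/P = 196.7/99.8 = 1.9709; ln(1.9709) = 0.67849.
z = 20951 × 0.67849 = 14215 m.

z ≈ 14200 m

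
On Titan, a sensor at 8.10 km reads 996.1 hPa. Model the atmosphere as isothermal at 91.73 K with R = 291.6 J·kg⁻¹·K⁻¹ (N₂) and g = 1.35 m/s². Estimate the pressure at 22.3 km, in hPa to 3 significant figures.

Scale height: H = RT/g = 291.6 × 91.73 / 1.35 = 19814 m.
Between two levels, P₂ = P₁ exp(−Δz/H) with Δz = z₂ − z₁.
Δz = 22300 − 8100.0 = 14200 m; Δz/H = 14200/19814 = 0.71666.
P₂ = 996.1 × exp(−0.71666) = 996.1 × 0.48838 = 486.48 hPa.

P ≈ 486 hPa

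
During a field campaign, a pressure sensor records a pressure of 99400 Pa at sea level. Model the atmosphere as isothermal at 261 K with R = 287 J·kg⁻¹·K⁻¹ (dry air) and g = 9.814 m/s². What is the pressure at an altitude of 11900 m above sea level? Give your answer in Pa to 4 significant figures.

Scale height: H = RT/g = 287 × 261 / 9.814 = 7632.7 m.
Barometric formula: P = P₀ exp(−z/H).
z/H = 11900/7632.7 = 1.5591; exp(−1.5591) = 0.21033.
P = 99400 × 0.21033 = 20907 Pa.

P ≈ 20910 Pa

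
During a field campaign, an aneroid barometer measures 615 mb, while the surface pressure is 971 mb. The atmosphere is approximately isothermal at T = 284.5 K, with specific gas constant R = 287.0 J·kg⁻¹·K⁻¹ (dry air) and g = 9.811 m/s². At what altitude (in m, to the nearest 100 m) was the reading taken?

z ≈ 3800 m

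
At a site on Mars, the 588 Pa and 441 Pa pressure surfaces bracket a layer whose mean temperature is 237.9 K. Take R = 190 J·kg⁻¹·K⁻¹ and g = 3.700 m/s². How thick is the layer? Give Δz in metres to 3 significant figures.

Δz ≈ 3510 m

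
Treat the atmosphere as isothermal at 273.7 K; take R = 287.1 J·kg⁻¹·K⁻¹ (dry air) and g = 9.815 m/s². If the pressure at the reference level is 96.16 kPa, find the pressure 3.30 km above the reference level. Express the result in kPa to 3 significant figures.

Scale height: H = RT/g = 287.1 × 273.7 / 9.815 = 8006.0 m.
Barometric formula: P = P₀ exp(−z/H).
z/H = 3300.0/8006.0 = 0.41219; exp(−0.41219) = 0.66220.
P = 96.16 × 0.66220 = 63.677 kPa.

P ≈ 63.7 kPa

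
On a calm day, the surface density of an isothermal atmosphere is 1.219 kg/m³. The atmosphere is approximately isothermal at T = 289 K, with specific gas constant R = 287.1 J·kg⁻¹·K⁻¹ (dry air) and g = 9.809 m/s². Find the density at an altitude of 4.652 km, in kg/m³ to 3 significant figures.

Scale height: H = RT/g = 287.1 × 289 / 9.809 = 8458.8 m.
In an isothermal atmosphere, density decays like pressure: ρ = ρ₀ exp(−z/H).
z/H = 4652.0/8458.8 = 0.54996; exp(−0.54996) = 0.57697.
ρ = 1.219 × 0.57697 = 0.70333 kg/m³.

ρ ≈ 0.703 kg/m³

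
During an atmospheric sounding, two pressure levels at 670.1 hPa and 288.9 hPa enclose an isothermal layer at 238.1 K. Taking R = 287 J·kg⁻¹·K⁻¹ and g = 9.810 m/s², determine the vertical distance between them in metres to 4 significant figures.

Hypsometric equation: Δz = (R T̄/g) ln(P₁/P₂).
R T̄/g = 287 × 238.1 / 9.810 = 6965.8 m.
ln(670.1/288.9) = ln(2.3195) = 0.84135.
Δz = 6965.8 × 0.84135 = 5860.7 m.

Δz ≈ 5861 m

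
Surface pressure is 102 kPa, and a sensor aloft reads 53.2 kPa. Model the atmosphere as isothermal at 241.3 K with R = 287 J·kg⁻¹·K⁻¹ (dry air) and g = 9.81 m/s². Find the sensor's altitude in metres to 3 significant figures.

Scale height: H = RT/g = 287 × 241.3 / 9.81 = 7059.4 m.
Invert the barometric formula: z = H ln(P₀/P).
P₀/P = 102/53.2 = 1.9173; ln(1.9173) = 0.65092.
z = 7059.4 × 0.65092 = 4595.1 m.

z ≈ 4600 m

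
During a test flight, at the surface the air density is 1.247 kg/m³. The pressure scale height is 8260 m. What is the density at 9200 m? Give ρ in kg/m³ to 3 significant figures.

ρ ≈ 0.409 kg/m³

In an isothermal atmosphere, density decays like pressure: ρ = ρ₀ exp(−z/H).
z/H = 9200.0/8260.0 = 1.1138; exp(−1.1138) = 0.32831.
ρ = 1.247 × 0.32831 = 0.40940 kg/m³.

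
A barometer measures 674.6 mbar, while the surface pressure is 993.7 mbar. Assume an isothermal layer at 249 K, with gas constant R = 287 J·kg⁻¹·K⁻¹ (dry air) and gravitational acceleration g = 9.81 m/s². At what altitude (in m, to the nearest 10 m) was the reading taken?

z ≈ 2820 m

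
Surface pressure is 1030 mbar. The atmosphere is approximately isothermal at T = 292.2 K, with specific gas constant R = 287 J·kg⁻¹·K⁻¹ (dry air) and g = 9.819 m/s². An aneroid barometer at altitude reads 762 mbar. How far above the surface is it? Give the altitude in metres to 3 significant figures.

z ≈ 2570 m

Scale height: H = RT/g = 287 × 292.2 / 9.819 = 8540.7 m.
Invert the barometric formula: z = H ln(P₀/P).
P₀/P = 1030/762 = 1.3517; ln(1.3517) = 0.30136.
z = 8540.7 × 0.30136 = 2573.8 m.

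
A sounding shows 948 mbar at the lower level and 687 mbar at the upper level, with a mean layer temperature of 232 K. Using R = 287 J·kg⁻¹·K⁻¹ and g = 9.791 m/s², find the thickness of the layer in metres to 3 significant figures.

Δz ≈ 2190 m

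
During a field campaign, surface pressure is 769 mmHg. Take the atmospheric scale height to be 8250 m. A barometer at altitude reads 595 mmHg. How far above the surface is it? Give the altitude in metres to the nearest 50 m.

z ≈ 2100 m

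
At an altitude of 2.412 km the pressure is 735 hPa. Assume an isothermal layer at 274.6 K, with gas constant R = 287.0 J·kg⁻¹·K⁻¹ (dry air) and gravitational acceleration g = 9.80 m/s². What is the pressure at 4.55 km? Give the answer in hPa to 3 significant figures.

Scale height: H = RT/g = 287.0 × 274.6 / 9.80 = 8041.9 m.
Between two levels, P₂ = P₁ exp(−Δz/H) with Δz = z₂ − z₁.
Δz = 4550.0 − 2412.0 = 2138.0 m; Δz/H = 2138.0/8041.9 = 0.26586.
P₂ = 735 × exp(−0.26586) = 735 × 0.76655 = 563.41 hPa.

P ≈ 563 hPa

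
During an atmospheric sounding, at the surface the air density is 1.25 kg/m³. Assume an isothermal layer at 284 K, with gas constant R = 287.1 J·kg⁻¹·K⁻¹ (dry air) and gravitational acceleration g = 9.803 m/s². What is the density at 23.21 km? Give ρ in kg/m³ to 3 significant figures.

Scale height: H = RT/g = 287.1 × 284 / 9.803 = 8317.5 m.
In an isothermal atmosphere, density decays like pressure: ρ = ρ₀ exp(−z/H).
z/H = 23210/8317.5 = 2.7905; exp(−2.7905) = 0.061391.
ρ = 1.25 × 0.061391 = 0.076739 kg/m³.

ρ ≈ 0.0767 kg/m³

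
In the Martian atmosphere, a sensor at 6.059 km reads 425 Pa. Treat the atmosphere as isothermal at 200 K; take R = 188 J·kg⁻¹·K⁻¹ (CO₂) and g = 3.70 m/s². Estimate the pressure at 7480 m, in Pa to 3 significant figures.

Scale height: H = RT/g = 188 × 200 / 3.70 = 10162 m.
Between two levels, P₂ = P₁ exp(−Δz/H) with Δz = z₂ − z₁.
Δz = 7480.0 − 6059.0 = 1421.0 m; Δz/H = 1421.0/10162 = 0.13983.
P₂ = 425 × exp(−0.13983) = 425 × 0.86951 = 369.54 Pa.

P ≈ 370 Pa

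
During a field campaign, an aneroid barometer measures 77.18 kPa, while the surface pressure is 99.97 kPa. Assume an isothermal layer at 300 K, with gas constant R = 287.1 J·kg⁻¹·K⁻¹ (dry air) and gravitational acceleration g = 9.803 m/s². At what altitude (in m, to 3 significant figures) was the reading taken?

z ≈ 2270 m

Scale height: H = RT/g = 287.1 × 300 / 9.803 = 8786.1 m.
Invert the barometric formula: z = H ln(P₀/P).
P₀/P = 99.97/77.18 = 1.2953; ln(1.2953) = 0.25874.
z = 8786.1 × 0.25874 = 2273.3 m.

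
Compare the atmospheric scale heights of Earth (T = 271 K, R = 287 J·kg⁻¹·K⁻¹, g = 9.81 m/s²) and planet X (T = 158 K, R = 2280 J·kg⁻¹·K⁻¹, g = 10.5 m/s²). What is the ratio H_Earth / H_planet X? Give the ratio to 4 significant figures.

H_Earth/H_planet X ≈ 0.2311

H = RT/g for each body.
H_Earth = 287 × 271 / 9.81 = 7928.3 m.
H_planet X = 2280 × 158 / 10.5 = 34309 m.
H_Earth/H_planet X = 7928.3/34309 = 0.23109.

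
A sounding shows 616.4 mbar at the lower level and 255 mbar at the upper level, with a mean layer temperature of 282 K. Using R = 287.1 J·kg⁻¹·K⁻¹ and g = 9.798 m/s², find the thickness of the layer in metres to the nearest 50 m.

Δz ≈ 7300 m

Hypsometric equation: Δz = (R T̄/g) ln(P₁/P₂).
R T̄/g = 287.1 × 282 / 9.798 = 8263.1 m.
ln(616.4/255) = ln(2.4173) = 0.88265.
Δz = 8263.1 × 0.88265 = 7293.4 m.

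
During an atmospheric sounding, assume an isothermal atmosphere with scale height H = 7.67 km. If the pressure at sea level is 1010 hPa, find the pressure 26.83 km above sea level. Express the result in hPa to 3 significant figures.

P ≈ 30.6 hPa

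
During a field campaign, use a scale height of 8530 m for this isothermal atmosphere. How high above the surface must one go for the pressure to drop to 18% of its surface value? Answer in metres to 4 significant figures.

Set P/P₀ = exp(−z/H) = 0.18, so z = −H ln(0.18).
−ln(0.18) = 1.7148; z = 8530.0 × 1.7148 = 14627 m.

z ≈ 14630 m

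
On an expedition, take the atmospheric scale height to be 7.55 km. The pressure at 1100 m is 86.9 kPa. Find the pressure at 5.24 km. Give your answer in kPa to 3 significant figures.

P ≈ 50.2 kPa

Between two levels, P₂ = P₁ exp(−Δz/H) with Δz = z₂ − z₁.
Δz = 5240.0 − 1100.0 = 4140.0 m; Δz/H = 4140.0/7550.0 = 0.54834.
P₂ = 86.9 × exp(−0.54834) = 86.9 × 0.57791 = 50.220 kPa.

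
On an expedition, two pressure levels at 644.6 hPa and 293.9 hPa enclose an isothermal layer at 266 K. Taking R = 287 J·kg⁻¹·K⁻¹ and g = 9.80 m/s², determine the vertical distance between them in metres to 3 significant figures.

Δz ≈ 6120 m

Hypsometric equation: Δz = (R T̄/g) ln(P₁/P₂).
R T̄/g = 287 × 266 / 9.80 = 7790.0 m.
ln(644.6/293.9) = ln(2.1933) = 0.78541.
Δz = 7790.0 × 0.78541 = 6118.3 m.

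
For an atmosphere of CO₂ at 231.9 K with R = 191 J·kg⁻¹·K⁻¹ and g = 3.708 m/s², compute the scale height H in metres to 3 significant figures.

H ≈ 11900 m

The scale height of an isothermal atmosphere is H = RT/g.
H = 191 × 231.9 / 3.708 = 44293/3.708 = 11945 m.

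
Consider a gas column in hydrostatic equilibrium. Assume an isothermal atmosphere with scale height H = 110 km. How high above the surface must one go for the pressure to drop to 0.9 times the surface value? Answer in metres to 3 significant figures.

Set P/P₀ = exp(−z/H) = 0.9, so z = −H ln(0.9).
−ln(0.9) = 0.10536; z = 110000 × 0.10536 = 11590 m.

z ≈ 11600 m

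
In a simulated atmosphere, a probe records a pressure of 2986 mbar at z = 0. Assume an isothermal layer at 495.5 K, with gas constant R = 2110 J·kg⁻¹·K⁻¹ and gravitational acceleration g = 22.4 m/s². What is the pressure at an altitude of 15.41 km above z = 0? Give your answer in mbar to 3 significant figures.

Scale height: H = RT/g = 2110 × 495.5 / 22.4 = 46674 m.
Barometric formula: P = P₀ exp(−z/H).
z/H = 15410/46674 = 0.33016; exp(−0.33016) = 0.71881.
P = 2986 × 0.71881 = 2146.4 mbar.

P ≈ 2150 mbar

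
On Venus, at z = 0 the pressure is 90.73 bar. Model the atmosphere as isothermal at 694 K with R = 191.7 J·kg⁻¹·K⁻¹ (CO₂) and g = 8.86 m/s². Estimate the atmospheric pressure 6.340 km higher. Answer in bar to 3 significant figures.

Scale height: H = RT/g = 191.7 × 694 / 8.86 = 15016 m.
Barometric formula: P = P₀ exp(−z/H).
z/H = 6340.0/15016 = 0.42222; exp(−0.42222) = 0.65559.
P = 90.73 × 0.65559 = 59.482 bar.

P ≈ 59.5 bar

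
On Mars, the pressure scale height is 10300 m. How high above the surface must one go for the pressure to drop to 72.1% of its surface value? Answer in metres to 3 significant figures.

z ≈ 3370 m

Set P/P₀ = exp(−z/H) = 0.721, so z = −H ln(0.721).
−ln(0.721) = 0.32712; z = 10300 × 0.32712 = 3369.3 m.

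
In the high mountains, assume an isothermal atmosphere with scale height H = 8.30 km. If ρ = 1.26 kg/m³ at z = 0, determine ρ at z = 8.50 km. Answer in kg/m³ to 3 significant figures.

In an isothermal atmosphere, density decays like pressure: ρ = ρ₀ exp(−z/H).
z/H = 8500.0/8300.0 = 1.0241; exp(−1.0241) = 0.35912.
ρ = 1.26 × 0.35912 = 0.45249 kg/m³.

ρ ≈ 0.452 kg/m³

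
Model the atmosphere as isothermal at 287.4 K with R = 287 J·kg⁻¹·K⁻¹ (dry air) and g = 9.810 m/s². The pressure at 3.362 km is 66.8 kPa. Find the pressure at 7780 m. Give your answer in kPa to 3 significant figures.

Scale height: H = RT/g = 287 × 287.4 / 9.810 = 8408.1 m.
Between two levels, P₂ = P₁ exp(−Δz/H) with Δz = z₂ − z₁.
Δz = 7780.0 − 3362.0 = 4418.0 m; Δz/H = 4418.0/8408.1 = 0.52545.
P₂ = 66.8 × exp(−0.52545) = 66.8 × 0.59129 = 39.498 kPa.

P ≈ 39.5 kPa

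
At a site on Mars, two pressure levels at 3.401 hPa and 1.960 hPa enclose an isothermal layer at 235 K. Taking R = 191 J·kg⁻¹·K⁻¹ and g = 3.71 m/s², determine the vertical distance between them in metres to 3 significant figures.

Δz ≈ 6670 m

Hypsometric equation: Δz = (R T̄/g) ln(P₁/P₂).
R T̄/g = 191 × 235 / 3.71 = 12098 m.
ln(3.401/1.960) = ln(1.7352) = 0.55112.
Δz = 12098 × 0.55112 = 6667.4 m.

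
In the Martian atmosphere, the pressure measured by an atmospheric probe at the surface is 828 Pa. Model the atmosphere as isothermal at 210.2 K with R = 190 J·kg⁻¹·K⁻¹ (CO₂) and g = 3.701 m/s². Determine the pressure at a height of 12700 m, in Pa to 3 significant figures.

P ≈ 255 Pa

Scale height: H = RT/g = 190 × 210.2 / 3.701 = 10791 m.
Barometric formula: P = P₀ exp(−z/H).
z/H = 12700/10791 = 1.1769; exp(−1.1769) = 0.30823.
P = 828 × 0.30823 = 255.21 Pa.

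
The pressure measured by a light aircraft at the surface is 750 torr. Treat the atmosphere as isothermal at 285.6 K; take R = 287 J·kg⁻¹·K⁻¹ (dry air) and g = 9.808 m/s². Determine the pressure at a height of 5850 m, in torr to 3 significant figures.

P ≈ 372 torr

Scale height: H = RT/g = 287 × 285.6 / 9.808 = 8357.2 m.
Barometric formula: P = P₀ exp(−z/H).
z/H = 5850.0/8357.2 = 0.70000; exp(−0.70000) = 0.49659.
P = 750 × 0.49659 = 372.44 torr.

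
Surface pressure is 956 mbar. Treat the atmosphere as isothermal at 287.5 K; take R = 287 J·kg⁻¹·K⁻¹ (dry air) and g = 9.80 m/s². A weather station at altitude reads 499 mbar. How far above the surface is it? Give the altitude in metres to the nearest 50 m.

z ≈ 5450 m

Scale height: H = RT/g = 287 × 287.5 / 9.80 = 8419.6 m.
Invert the barometric formula: z = H ln(P₀/P).
P₀/P = 956/499 = 1.9158; ln(1.9158) = 0.65014.
z = 8419.6 × 0.65014 = 5473.9 m.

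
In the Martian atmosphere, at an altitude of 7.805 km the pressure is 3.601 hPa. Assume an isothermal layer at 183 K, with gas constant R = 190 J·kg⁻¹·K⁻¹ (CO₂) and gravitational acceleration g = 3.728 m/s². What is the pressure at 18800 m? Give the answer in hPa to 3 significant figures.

P ≈ 1.11 hPa

Scale height: H = RT/g = 190 × 183 / 3.728 = 9326.7 m.
Between two levels, P₂ = P₁ exp(−Δz/H) with Δz = z₂ − z₁.
Δz = 18800 − 7805.0 = 10995 m; Δz/H = 10995/9326.7 = 1.1789.
P₂ = 3.601 × exp(−1.1789) = 3.601 × 0.30762 = 1.1077 hPa.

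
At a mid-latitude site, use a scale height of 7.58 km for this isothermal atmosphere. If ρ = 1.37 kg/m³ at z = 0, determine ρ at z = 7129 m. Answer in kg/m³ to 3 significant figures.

In an isothermal atmosphere, density decays like pressure: ρ = ρ₀ exp(−z/H).
z/H = 7129.0/7580.0 = 0.94050; exp(−0.94050) = 0.39043.
ρ = 1.37 × 0.39043 = 0.53489 kg/m³.

ρ ≈ 0.535 kg/m³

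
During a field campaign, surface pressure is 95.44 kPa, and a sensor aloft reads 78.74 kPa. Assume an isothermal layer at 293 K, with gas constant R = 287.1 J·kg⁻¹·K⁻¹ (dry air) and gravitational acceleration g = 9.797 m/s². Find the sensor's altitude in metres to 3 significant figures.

Scale height: H = RT/g = 287.1 × 293 / 9.797 = 8586.3 m.
Invert the barometric formula: z = H ln(P₀/P).
P₀/P = 95.44/78.74 = 1.2121; ln(1.2121) = 0.19235.
z = 8586.3 × 0.19235 = 1651.6 m.

z ≈ 1650 m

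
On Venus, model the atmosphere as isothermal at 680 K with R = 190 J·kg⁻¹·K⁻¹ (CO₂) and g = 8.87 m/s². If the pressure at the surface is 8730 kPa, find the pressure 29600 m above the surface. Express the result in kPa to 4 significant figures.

P ≈ 1144 kPa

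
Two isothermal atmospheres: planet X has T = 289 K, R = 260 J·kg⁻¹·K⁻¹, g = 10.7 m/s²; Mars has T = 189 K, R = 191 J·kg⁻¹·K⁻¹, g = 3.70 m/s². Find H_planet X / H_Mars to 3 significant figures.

H = RT/g for each body.
H_planet X = 260 × 289 / 10.7 = 7022.4 m.
H_Mars = 191 × 189 / 3.70 = 9756.5 m.
H_planet X/H_Mars = 7022.4/9756.5 = 0.71977.

H_planet X/H_Mars ≈ 0.720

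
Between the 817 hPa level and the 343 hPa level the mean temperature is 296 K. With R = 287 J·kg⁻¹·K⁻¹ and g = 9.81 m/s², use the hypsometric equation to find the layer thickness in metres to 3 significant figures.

Δz ≈ 7520 m

Hypsometric equation: Δz = (R T̄/g) ln(P₁/P₂).
R T̄/g = 287 × 296 / 9.81 = 8659.7 m.
ln(817/343) = ln(2.3819) = 0.86790.
Δz = 8659.7 × 0.86790 = 7515.8 m.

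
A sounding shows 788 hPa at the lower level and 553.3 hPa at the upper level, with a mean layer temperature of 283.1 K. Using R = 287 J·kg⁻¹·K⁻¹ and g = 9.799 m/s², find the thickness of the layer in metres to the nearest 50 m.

Δz ≈ 2950 m

Hypsometric equation: Δz = (R T̄/g) ln(P₁/P₂).
R T̄/g = 287 × 283.1 / 9.799 = 8291.6 m.
ln(788/553.3) = ln(1.4242) = 0.35361.
Δz = 8291.6 × 0.35361 = 2932.0 m.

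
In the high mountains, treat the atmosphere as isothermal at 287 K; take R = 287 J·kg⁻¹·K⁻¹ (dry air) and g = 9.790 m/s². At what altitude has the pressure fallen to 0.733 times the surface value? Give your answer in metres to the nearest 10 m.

Scale height: H = RT/g = 287 × 287 / 9.790 = 8413.6 m.
Set P/P₀ = exp(−z/H) = 0.733, so z = −H ln(0.733).
−ln(0.733) = 0.31061; z = 8413.6 × 0.31061 = 2613.3 m.

z ≈ 2610 m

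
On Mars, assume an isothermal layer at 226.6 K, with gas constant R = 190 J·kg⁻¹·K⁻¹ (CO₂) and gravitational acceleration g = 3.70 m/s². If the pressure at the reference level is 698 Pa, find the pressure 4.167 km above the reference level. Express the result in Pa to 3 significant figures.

Scale height: H = RT/g = 190 × 226.6 / 3.70 = 11636 m.
Barometric formula: P = P₀ exp(−z/H).
z/H = 4167.0/11636 = 0.35811; exp(−0.35811) = 0.69900.
P = 698 × 0.69900 = 487.90 Pa.

P ≈ 488 Pa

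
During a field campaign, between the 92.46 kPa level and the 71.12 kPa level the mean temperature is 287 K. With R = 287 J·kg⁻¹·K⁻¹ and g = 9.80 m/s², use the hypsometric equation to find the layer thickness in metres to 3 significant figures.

Δz ≈ 2210 m

Hypsometric equation: Δz = (R T̄/g) ln(P₁/P₂).
R T̄/g = 287 × 287 / 9.80 = 8405.0 m.
ln(92.46/71.12) = ln(1.3001) = 0.26244.
Δz = 8405.0 × 0.26244 = 2205.8 m.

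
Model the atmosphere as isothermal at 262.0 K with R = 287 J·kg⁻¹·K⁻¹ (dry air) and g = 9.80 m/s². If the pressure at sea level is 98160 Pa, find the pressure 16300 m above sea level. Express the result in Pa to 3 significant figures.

P ≈ 11700 Pa

Scale height: H = RT/g = 287 × 262.0 / 9.80 = 7672.9 m.
Barometric formula: P = P₀ exp(−z/H).
z/H = 16300/7672.9 = 2.1244; exp(−2.1244) = 0.11950.
P = 98160 × 0.11950 = 11730 Pa.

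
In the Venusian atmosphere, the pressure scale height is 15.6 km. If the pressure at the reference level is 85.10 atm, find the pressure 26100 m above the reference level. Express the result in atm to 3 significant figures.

Barometric formula: P = P₀ exp(−z/H).
z/H = 26100/15600 = 1.6731; exp(−1.6731) = 0.18766.
P = 85.10 × 0.18766 = 15.970 atm.

P ≈ 16.0 atm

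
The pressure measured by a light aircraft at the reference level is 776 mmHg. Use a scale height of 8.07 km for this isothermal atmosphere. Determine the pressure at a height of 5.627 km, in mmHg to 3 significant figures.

P ≈ 386 mmHg

Barometric formula: P = P₀ exp(−z/H).
z/H = 5627.0/8070.0 = 0.69727; exp(−0.69727) = 0.49794.
P = 776 × 0.49794 = 386.40 mmHg.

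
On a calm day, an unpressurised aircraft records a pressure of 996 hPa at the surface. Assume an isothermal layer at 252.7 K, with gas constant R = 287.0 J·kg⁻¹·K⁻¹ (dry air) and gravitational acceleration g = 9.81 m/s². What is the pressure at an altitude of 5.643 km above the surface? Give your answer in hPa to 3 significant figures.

Scale height: H = RT/g = 287.0 × 252.7 / 9.81 = 7393.0 m.
Barometric formula: P = P₀ exp(−z/H).
z/H = 5643.0/7393.0 = 0.76329; exp(−0.76329) = 0.46613.
P = 996 × 0.46613 = 464.27 hPa.

P ≈ 464 hPa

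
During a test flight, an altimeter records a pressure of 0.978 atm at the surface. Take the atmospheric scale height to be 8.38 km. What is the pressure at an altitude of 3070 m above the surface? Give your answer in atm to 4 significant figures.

Barometric formula: P = P₀ exp(−z/H).
z/H = 3070.0/8380.0 = 0.36635; exp(−0.36635) = 0.69326.
P = 0.978 × 0.69326 = 0.67801 atm.

P ≈ 0.6780 atm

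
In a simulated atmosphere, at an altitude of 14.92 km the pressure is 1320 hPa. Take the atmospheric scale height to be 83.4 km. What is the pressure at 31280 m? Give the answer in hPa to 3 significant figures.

P ≈ 1080 hPa

Between two levels, P₂ = P₁ exp(−Δz/H) with Δz = z₂ − z₁.
Δz = 31280 − 14920 = 16360 m; Δz/H = 16360/83400 = 0.19616.
P₂ = 1320 × exp(−0.19616) = 1320 × 0.82188 = 1084.9 hPa.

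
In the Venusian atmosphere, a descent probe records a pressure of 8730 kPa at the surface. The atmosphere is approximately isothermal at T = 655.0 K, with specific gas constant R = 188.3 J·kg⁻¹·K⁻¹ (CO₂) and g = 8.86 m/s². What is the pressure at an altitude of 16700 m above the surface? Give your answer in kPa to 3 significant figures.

P ≈ 2630 kPa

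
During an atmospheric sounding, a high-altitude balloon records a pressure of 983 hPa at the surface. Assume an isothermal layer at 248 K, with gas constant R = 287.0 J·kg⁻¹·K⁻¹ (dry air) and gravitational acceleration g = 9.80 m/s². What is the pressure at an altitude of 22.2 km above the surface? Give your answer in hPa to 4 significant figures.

Scale height: H = RT/g = 287.0 × 248 / 9.80 = 7262.9 m.
Barometric formula: P = P₀ exp(−z/H).
z/H = 22200/7262.9 = 3.0566; exp(−3.0566) = 0.047047.
P = 983 × 0.047047 = 46.247 hPa.

P ≈ 46.25 hPa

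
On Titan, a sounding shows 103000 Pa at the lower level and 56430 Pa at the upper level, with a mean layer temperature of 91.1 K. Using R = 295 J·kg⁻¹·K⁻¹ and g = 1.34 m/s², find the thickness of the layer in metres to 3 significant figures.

Δz ≈ 12100 m

Hypsometric equation: Δz = (R T̄/g) ln(P₁/P₂).
R T̄/g = 295 × 91.1 / 1.34 = 20056 m.
ln(103000/56430) = ln(1.8253) = 0.60174.
Δz = 20056 × 0.60174 = 12068 m.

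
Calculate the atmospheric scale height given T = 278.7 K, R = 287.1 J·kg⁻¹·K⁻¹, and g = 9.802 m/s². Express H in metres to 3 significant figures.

The scale height of an isothermal atmosphere is H = RT/g.
H = 287.1 × 278.7 / 9.802 = 80015/9.802 = 8163.1 m.

H ≈ 8160 m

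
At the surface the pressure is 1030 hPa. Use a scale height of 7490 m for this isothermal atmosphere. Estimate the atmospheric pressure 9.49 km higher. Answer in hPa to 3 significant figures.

P ≈ 290 hPa

Barometric formula: P = P₀ exp(−z/H).
z/H = 9490.0/7490.0 = 1.2670; exp(−1.2670) = 0.28168.
P = 1030 × 0.28168 = 290.13 hPa.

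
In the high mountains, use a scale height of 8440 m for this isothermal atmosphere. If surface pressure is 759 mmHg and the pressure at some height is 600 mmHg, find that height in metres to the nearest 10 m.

z ≈ 1980 m

Invert the barometric formula: z = H ln(P₀/P).
P₀/P = 759/600 = 1.2650; ln(1.2650) = 0.23507.
z = 8440.0 × 0.23507 = 1984.0 m.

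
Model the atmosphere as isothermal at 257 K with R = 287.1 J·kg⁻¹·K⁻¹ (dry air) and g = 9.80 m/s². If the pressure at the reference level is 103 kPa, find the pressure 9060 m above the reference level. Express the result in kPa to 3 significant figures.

P ≈ 30.9 kPa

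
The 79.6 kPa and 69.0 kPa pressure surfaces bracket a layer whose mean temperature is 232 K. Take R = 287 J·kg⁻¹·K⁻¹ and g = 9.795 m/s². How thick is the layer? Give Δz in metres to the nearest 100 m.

Δz ≈ 1000 m

Hypsometric equation: Δz = (R T̄/g) ln(P₁/P₂).
R T̄/g = 287 × 232 / 9.795 = 6797.8 m.
ln(79.6/69.0) = ln(1.1536) = 0.14289.
Δz = 6797.8 × 0.14289 = 971.34 m.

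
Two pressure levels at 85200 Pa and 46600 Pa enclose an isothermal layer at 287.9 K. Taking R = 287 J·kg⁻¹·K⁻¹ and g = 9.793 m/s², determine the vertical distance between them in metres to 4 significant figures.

Δz ≈ 5091 m

Hypsometric equation: Δz = (R T̄/g) ln(P₁/P₂).
R T̄/g = 287 × 287.9 / 9.793 = 8437.4 m.
ln(85200/46600) = ln(1.8283) = 0.60339.
Δz = 8437.4 × 0.60339 = 5091.0 m.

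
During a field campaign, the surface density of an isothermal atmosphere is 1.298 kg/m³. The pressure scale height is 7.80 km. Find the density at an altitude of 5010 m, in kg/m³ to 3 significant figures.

In an isothermal atmosphere, density decays like pressure: ρ = ρ₀ exp(−z/H).
z/H = 5010.0/7800.0 = 0.64231; exp(−0.64231) = 0.52608.
ρ = 1.298 × 0.52608 = 0.68285 kg/m³.

ρ ≈ 0.683 kg/m³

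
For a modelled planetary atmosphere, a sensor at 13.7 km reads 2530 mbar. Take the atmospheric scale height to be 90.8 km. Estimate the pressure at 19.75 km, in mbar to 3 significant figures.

P ≈ 2370 mbar

Between two levels, P₂ = P₁ exp(−Δz/H) with Δz = z₂ − z₁.
Δz = 19750 − 13700 = 6050.0 m; Δz/H = 6050.0/90800 = 0.066630.
P₂ = 2530 × exp(−0.066630) = 2530 × 0.93554 = 2366.9 mbar.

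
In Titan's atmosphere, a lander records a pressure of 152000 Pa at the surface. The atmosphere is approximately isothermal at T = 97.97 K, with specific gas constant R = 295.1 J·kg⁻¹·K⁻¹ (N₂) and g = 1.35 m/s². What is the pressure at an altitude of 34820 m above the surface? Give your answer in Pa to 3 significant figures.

P ≈ 29900 Pa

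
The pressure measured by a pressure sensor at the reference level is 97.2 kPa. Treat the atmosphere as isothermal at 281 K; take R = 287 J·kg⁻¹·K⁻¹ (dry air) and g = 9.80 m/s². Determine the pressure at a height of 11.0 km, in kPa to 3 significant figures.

Scale height: H = RT/g = 287 × 281 / 9.80 = 8229.3 m.
Barometric formula: P = P₀ exp(−z/H).
z/H = 11000/8229.3 = 1.3367; exp(−1.3367) = 0.26271.
P = 97.2 × 0.26271 = 25.535 kPa.

P ≈ 25.5 kPa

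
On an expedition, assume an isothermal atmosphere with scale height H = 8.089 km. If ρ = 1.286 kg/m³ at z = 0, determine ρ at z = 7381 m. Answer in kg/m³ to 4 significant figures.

ρ ≈ 0.5164 kg/m³

In an isothermal atmosphere, density decays like pressure: ρ = ρ₀ exp(−z/H).
z/H = 7381.0/8089.0 = 0.91247; exp(−0.91247) = 0.40153.
ρ = 1.286 × 0.40153 = 0.51637 kg/m³.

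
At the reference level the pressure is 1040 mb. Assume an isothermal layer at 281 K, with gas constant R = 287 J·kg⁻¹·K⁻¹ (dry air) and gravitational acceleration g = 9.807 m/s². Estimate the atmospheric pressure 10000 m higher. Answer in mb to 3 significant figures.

P ≈ 308 mb

Scale height: H = RT/g = 287 × 281 / 9.807 = 8223.4 m.
Barometric formula: P = P₀ exp(−z/H).
z/H = 10000/8223.4 = 1.2160; exp(−1.2160) = 0.29641.
P = 1040 × 0.29641 = 308.27 mb.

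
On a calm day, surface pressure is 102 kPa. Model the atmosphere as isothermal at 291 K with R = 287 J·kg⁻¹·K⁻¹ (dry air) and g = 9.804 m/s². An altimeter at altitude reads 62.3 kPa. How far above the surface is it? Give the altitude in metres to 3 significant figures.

Scale height: H = RT/g = 287 × 291 / 9.804 = 8518.7 m.
Invert the barometric formula: z = H ln(P₀/P).
P₀/P = 102/62.3 = 1.6372; ln(1.6372) = 0.49299.
z = 8518.7 × 0.49299 = 4199.6 m.

z ≈ 4200 m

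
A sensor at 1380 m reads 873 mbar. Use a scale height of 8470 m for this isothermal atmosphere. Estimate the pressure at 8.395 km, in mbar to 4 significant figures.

Between two levels, P₂ = P₁ exp(−Δz/H) with Δz = z₂ − z₁.
Δz = 8395.0 − 1380.0 = 7015.0 m; Δz/H = 7015.0/8470.0 = 0.82822.
P₂ = 873 × exp(−0.82822) = 873 × 0.43683 = 381.35 mbar.

P ≈ 381.4 mbar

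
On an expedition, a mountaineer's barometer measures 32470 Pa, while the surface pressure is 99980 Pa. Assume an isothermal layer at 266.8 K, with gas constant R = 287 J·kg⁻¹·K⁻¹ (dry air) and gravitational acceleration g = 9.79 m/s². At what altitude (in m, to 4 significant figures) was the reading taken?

Scale height: H = RT/g = 287 × 266.8 / 9.79 = 7821.4 m.
Invert the barometric formula: z = H ln(P₀/P).
P₀/P = 99980/32470 = 3.0791; ln(3.0791) = 1.1246.
z = 7821.4 × 1.1246 = 8795.9 m.

z ≈ 8796 m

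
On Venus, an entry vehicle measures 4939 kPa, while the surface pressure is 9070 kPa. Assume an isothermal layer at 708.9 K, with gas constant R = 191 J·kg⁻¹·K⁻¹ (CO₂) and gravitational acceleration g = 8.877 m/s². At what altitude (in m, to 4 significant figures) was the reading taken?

Scale height: H = RT/g = 191 × 708.9 / 8.877 = 15253 m.
Invert the barometric formula: z = H ln(P₀/P).
P₀/P = 9070/4939 = 1.8364; ln(1.8364) = 0.60781.
z = 15253 × 0.60781 = 9270.9 m.

z ≈ 9271 m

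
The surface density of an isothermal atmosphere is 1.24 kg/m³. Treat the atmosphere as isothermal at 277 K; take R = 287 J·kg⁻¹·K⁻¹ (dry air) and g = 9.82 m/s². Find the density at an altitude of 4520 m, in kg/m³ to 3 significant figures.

ρ ≈ 0.709 kg/m³

Scale height: H = RT/g = 287 × 277 / 9.82 = 8095.6 m.
In an isothermal atmosphere, density decays like pressure: ρ = ρ₀ exp(−z/H).
z/H = 4520.0/8095.6 = 0.55833; exp(−0.55833) = 0.57216.
ρ = 1.24 × 0.57216 = 0.70948 kg/m³.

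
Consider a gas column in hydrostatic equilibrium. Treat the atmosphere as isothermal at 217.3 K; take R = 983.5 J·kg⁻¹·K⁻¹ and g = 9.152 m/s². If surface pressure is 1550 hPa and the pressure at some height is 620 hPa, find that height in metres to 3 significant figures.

z ≈ 21400 m

Scale height: H = RT/g = 983.5 × 217.3 / 9.152 = 23352 m.
Invert the barometric formula: z = H ln(P₀/P).
P₀/P = 1550/620 = 2.5000; ln(2.5000) = 0.91629.
z = 23352 × 0.91629 = 21397 m.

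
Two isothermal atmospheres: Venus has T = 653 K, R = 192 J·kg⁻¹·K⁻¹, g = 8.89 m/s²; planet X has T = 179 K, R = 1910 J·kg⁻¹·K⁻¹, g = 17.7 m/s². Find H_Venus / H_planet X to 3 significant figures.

H = RT/g for each body.
H_Venus = 192 × 653 / 8.89 = 14103 m.
H_planet X = 1910 × 179 / 17.7 = 19316 m.
H_Venus/H_planet X = 14103/19316 = 0.73012.

H_Venus/H_planet X ≈ 0.730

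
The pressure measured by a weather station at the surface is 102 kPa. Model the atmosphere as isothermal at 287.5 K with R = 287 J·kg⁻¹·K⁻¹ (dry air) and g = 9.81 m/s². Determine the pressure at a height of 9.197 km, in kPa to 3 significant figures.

P ≈ 34.2 kPa

Scale height: H = RT/g = 287 × 287.5 / 9.81 = 8411.1 m.
Barometric formula: P = P₀ exp(−z/H).
z/H = 9197.0/8411.1 = 1.0934; exp(−1.0934) = 0.33508.
P = 102 × 0.33508 = 34.178 kPa.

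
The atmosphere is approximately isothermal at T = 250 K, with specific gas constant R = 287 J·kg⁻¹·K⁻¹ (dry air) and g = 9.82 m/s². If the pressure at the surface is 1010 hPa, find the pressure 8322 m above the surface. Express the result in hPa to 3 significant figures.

Scale height: H = RT/g = 287 × 250 / 9.82 = 7306.5 m.
Barometric formula: P = P₀ exp(−z/H).
z/H = 8322.0/7306.5 = 1.1390; exp(−1.1390) = 0.32014.
P = 1010 × 0.32014 = 323.34 hPa.

P ≈ 323 hPa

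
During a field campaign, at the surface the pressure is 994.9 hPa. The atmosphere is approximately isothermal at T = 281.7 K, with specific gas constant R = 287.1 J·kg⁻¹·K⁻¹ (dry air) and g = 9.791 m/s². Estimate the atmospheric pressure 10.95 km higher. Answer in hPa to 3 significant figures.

Scale height: H = RT/g = 287.1 × 281.7 / 9.791 = 8260.2 m.
Barometric formula: P = P₀ exp(−z/H).
z/H = 10950/8260.2 = 1.3256; exp(−1.3256) = 0.26564.
P = 994.9 × 0.26564 = 264.29 hPa.

P ≈ 264 hPa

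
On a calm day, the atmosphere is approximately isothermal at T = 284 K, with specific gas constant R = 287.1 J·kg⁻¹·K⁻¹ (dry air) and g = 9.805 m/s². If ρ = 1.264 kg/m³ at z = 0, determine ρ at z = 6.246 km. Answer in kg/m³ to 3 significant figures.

ρ ≈ 0.596 kg/m³

Scale height: H = RT/g = 287.1 × 284 / 9.805 = 8315.8 m.
In an isothermal atmosphere, density decays like pressure: ρ = ρ₀ exp(−z/H).
z/H = 6246.0/8315.8 = 0.75110; exp(−0.75110) = 0.47185.
ρ = 1.264 × 0.47185 = 0.59642 kg/m³.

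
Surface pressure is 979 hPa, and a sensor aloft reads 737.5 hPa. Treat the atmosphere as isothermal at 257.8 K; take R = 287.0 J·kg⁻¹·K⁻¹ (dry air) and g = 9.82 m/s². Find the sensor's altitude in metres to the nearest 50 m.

z ≈ 2150 m

Scale height: H = RT/g = 287.0 × 257.8 / 9.82 = 7534.5 m.
Invert the barometric formula: z = H ln(P₀/P).
P₀/P = 979/737.5 = 1.3275; ln(1.3275) = 0.28330.
z = 7534.5 × 0.28330 = 2134.5 m.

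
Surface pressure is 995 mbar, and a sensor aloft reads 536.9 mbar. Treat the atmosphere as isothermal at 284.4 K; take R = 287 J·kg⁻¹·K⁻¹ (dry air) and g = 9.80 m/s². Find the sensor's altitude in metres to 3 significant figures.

z ≈ 5140 m

Scale height: H = RT/g = 287 × 284.4 / 9.80 = 8328.9 m.
Invert the barometric formula: z = H ln(P₀/P).
P₀/P = 995/536.9 = 1.8532; ln(1.8532) = 0.61691.
z = 8328.9 × 0.61691 = 5138.2 m.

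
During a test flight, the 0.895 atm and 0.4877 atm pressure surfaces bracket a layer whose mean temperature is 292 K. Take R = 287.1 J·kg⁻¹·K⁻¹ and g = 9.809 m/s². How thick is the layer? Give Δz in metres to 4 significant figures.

Δz ≈ 5189 m

Hypsometric equation: Δz = (R T̄/g) ln(P₁/P₂).
R T̄/g = 287.1 × 292 / 9.809 = 8546.6 m.
ln(0.895/0.4877) = ln(1.8351) = 0.60710.
Δz = 8546.6 × 0.60710 = 5188.6 m.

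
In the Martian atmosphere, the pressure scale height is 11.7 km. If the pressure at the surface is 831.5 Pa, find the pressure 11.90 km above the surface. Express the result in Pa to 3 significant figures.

Barometric formula: P = P₀ exp(−z/H).
z/H = 11900/11700 = 1.0171; exp(−1.0171) = 0.36164.
P = 831.5 × 0.36164 = 300.70 Pa.

P ≈ 301 Pa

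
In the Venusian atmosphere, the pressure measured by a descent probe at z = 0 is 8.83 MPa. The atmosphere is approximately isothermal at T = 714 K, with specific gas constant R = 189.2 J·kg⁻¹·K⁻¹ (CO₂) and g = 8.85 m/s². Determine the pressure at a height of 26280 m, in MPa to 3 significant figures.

Scale height: H = RT/g = 189.2 × 714 / 8.85 = 15264 m.
Barometric formula: P = P₀ exp(−z/H).
z/H = 26280/15264 = 1.7217; exp(−1.7217) = 0.17876.
P = 8.83 × 0.17876 = 1.5785 MPa.

P ≈ 1.58 MPa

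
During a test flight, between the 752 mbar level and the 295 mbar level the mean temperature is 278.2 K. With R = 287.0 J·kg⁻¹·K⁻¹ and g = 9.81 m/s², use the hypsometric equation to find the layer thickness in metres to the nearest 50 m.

Δz ≈ 7600 m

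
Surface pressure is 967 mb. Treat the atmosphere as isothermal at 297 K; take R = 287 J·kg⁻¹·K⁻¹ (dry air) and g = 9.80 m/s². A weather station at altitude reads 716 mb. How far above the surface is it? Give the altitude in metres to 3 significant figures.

z ≈ 2610 m

Scale height: H = RT/g = 287 × 297 / 9.80 = 8697.9 m.
Invert the barometric formula: z = H ln(P₀/P).
P₀/P = 967/716 = 1.3506; ln(1.3506) = 0.30055.
z = 8697.9 × 0.30055 = 2614.2 m.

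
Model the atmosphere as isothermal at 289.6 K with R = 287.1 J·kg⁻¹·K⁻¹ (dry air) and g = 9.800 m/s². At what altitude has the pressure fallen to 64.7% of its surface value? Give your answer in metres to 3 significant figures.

Scale height: H = RT/g = 287.1 × 289.6 / 9.800 = 8484.1 m.
Set P/P₀ = exp(−z/H) = 0.647, so z = −H ln(0.647).
−ln(0.647) = 0.43541; z = 8484.1 × 0.43541 = 3694.1 m.

z ≈ 3690 m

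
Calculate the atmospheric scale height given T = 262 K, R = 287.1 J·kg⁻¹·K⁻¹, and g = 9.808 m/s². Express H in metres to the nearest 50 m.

The scale height of an isothermal atmosphere is H = RT/g.
H = 287.1 × 262 / 9.808 = 75220/9.808 = 7669.2 m.

H ≈ 7650 m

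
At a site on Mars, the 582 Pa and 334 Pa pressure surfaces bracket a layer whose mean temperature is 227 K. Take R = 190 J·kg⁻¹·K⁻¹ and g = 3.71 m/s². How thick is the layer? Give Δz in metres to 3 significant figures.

Δz ≈ 6460 m

Hypsometric equation: Δz = (R T̄/g) ln(P₁/P₂).
R T̄/g = 190 × 227 / 3.71 = 11625 m.
ln(582/334) = ln(1.7425) = 0.55532.
Δz = 11625 × 0.55532 = 6455.6 m.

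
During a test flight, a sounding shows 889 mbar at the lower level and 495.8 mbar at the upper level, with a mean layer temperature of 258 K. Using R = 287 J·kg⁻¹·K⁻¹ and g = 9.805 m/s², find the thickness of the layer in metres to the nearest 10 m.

Hypsometric equation: Δz = (R T̄/g) ln(P₁/P₂).
R T̄/g = 287 × 258 / 9.805 = 7551.9 m.
ln(889/495.8) = ln(1.7931) = 0.58395.
Δz = 7551.9 × 0.58395 = 4409.9 m.

Δz ≈ 4410 m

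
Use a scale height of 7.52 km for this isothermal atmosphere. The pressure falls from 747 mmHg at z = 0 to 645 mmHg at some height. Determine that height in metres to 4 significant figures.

Invert the barometric formula: z = H ln(P₀/P).
P₀/P = 747/645 = 1.1581; ln(1.1581) = 0.14678.
z = 7520.0 × 0.14678 = 1103.8 m.

z ≈ 1104 m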